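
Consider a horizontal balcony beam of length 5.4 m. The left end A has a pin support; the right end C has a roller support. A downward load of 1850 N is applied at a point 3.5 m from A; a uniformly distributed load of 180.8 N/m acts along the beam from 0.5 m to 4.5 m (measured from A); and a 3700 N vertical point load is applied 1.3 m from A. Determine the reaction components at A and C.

A_x = 0, A_y = 3849 N, C_y = 2425 N

Resultant of the distributed load: 180.8 × 4 = 723.2 N at 2.5 m from A.
Taking moments about A: C_y·5.4 − 1850·3.5 − (180.8·4)·2.5 − 3700·1.3 = 0 → C_y = 13093/5.4 = 2424.63 ≈ 2425 N.
ΣF_y = 0: A_y + 2424.63 − 1850 − 180.8·4 − 3700 = 0 → A_y = 3849 N.
ΣF_x = 0: no horizontal applied forces, so A_x = 0.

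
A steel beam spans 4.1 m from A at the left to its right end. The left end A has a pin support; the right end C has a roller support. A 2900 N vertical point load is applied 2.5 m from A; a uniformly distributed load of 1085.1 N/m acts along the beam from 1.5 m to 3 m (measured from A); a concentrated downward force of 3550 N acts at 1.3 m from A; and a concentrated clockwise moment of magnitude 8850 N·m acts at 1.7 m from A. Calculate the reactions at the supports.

Resultant of the distributed load: 1085.1 × 1.5 = 1627.65 N at 2.25 m from A.
Taking moments about A: C_y·4.1 − 2900·2.5 − (1085.1·1.5)·2.25 − 3550·1.3 − 8850 = 0 → C_y = 24377.2125/4.1 = 5945.66 ≈ 5946 N.
ΣF_y = 0: A_y + 5945.66 − 2900 − 1085.1·1.5 − 3550 = 0 → A_y = 2132 N.
ΣF_x = 0: no horizontal applied forces, so A_x = 0.

A_x = 0, A_y = 2132 N, C_y = 5946 N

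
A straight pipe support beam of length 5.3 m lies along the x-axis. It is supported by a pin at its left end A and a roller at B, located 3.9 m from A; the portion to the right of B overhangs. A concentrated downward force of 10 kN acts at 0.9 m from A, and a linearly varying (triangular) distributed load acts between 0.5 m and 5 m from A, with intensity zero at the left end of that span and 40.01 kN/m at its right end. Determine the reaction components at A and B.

A_x = 0, A_y = 16.93 kN, B_y = 83.10 kN

Resultant of the triangular load: ½ × 40.01 × 4.5 = 90.0225 kN, acting at 3.5 m from A (one-third of the span from the peak).
Taking moments about A: B_y·3.9 − 10·0.9 − (½·40.01·4.5)·3.5 = 0 → B_y = 324.07875/3.9 = 83.0971 ≈ 83.10 kN.
ΣF_y = 0: A_y + 83.0971 − 10 − ½·40.01·4.5 = 0 → A_y = 16.93 kN.
ΣF_x = 0: no horizontal applied forces, so A_x = 0.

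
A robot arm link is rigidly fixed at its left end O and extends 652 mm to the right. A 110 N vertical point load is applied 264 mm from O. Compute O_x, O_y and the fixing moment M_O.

O_x = 0, O_y = 110.0 N, M_O = 29040 N·mm

ΣF_x = 0: O_x = 0.
ΣF_y = 0: O_y − 110 = 0 → O_y = 110.0 N.
ΣM about O: M_O − 110·264 = 0 → M_O = 29040 N·mm.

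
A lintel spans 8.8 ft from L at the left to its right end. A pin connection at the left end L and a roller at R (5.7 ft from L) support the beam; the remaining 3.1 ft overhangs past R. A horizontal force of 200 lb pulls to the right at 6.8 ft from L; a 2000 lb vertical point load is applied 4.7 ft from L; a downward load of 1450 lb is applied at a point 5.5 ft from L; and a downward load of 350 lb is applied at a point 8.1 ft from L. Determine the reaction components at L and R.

L_x = -200.0 lb, L_y = 254.4 lb, R_y = 3546 lb

Taking moments about L: R_y·5.7 − 2000·4.7 − 1450·5.5 − 350·8.1 = 0 → R_y = 20210/5.7 = 3545.61 ≈ 3546 lb.
ΣF_y = 0: L_y + 3545.61 − 2000 − 1450 − 350 = 0 → L_y = 254.4 lb.
ΣF_x = 0: L_x + 200 = 0 → L_x = -200.0 lb.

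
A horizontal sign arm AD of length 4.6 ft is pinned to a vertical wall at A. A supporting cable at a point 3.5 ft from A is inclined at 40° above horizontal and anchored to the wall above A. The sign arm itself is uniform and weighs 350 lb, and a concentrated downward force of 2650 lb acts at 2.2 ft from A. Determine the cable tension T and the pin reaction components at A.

T = 2949 lb, A_x = 2259 lb, A_y = 1104 lb

ΣM about A: T·sin40°·3.5 − 350·2.3 − 2650·2.2 = 0 → T = 6635/(3.5·0.642788) = 2949.21 ≈ 2949 lb.
ΣF_x = 0: A_x − T·cos40° = 0 → A_x = 2949.21 × 0.766044 = 2259 lb.
ΣF_y = 0: A_y + T·sin40° − 350 − 2650 = 0 → A_y = 3000 − 2949.21 × 0.642788 = 1104 lb.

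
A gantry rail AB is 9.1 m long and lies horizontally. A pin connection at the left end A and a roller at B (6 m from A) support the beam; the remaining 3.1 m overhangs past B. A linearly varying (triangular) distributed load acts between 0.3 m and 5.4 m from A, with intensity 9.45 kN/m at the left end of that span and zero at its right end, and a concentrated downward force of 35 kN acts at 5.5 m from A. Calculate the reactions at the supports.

Resultant of the triangular load: ½ × 9.45 × 5.1 = 24.0975 kN, acting at 2 m from A (one-third of the span from the peak).
Moments about A: B_y·6 − (½·9.45·5.1)·2 − 35·5.5 = 0 → B_y = 240.695/6 = 40.1158 ≈ 40.12 kN.
ΣF_y = 0: A_y + 40.1158 − ½·9.45·5.1 − 35 = 0 → A_y = 18.98 kN.
ΣF_x = 0: no horizontal applied forces, so A_x = 0.

A_x = 0, A_y = 18.98 kN, B_y = 40.12 kN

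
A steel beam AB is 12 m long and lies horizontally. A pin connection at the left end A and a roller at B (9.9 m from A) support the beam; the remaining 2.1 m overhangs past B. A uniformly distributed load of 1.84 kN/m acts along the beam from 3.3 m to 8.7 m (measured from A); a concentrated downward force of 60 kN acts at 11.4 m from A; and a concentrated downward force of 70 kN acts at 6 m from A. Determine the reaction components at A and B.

Resultant of the distributed load: 1.84 × 5.4 = 9.936 kN at 6 m from A.
Moments about A: B_y·9.9 − (1.84·5.4)·6 − 60·11.4 − 70·6 = 0 → B_y = 1163.616/9.9 = 117.537 ≈ 117.5 kN.
ΣF_y = 0: A_y + 117.537 − 1.84·5.4 − 60 − 70 = 0 → A_y = 22.40 kN.
ΣF_x = 0: no horizontal applied forces, so A_x = 0.

A_x = 0, A_y = 22.40 kN, B_y = 117.5 kN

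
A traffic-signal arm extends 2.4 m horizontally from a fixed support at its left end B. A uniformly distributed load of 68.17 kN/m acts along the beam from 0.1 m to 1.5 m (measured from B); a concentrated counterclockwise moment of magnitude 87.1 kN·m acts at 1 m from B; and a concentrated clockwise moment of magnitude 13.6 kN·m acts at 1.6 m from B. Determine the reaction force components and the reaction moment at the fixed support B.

Resultant of the distributed load: 68.17 × 1.4 = 95.438 kN at 0.8 m from B.
ΣF_x = 0: B_x = 0.
ΣF_y = 0: B_y − 68.17·1.4 = 0 → B_y = 95.44 kN.
ΣM about B: M_B − (68.17·1.4)·0.8 + 87.1 − 13.6 = 0 → M_B = 2.850 kN·m.

B_x = 0, B_y = 95.44 kN, M_B = 2.850 kN·m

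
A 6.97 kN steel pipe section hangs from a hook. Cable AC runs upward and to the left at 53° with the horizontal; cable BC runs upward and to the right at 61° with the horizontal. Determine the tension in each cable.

T_AC = 3.699 kN, T_BC = 4.592 kN

ΣF_x = 0: −T_AC·cos53° + T_BC·cos61° = 0 → T_BC = 1.24134·T_AC.
ΣF_y = 0: T_AC·sin53° + T_BC·sin61° = 6.97.
Substitute: T_AC·(0.798636 + 1.24134·0.87462) = 6.97 → T_AC = 3.69891 ≈ 3.699 kN.
Then T_BC = 1.24134 × 3.69891 = 4.592 kN.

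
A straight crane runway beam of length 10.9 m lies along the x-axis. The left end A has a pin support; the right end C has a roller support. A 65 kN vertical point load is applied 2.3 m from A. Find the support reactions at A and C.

A_x = 0, A_y = 51.28 kN, C_y = 13.72 kN

ΣM about A: C_y·10.9 − 65·2.3 = 0 → C_y = 149.5/10.9 = 13.7156 ≈ 13.72 kN.
ΣF_y = 0: A_y + 13.7156 − 65 = 0 → A_y = 51.28 kN.
ΣF_x = 0: no horizontal applied forces, so A_x = 0.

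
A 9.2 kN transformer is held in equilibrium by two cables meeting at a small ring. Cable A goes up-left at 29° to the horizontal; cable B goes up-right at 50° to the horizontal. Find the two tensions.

ΣF_x = 0: −T_A·cos29° + T_B·cos50° = 0 → T_B = 1.36067·T_A.
ΣF_y = 0: T_A·sin29° + T_B·sin50° = 9.2.
Substitute: T_A·(0.48481 + 1.36067·0.766044) = 9.2 → T_A = 6.02432 ≈ 6.024 kN.
Then T_B = 1.36067 × 6.02432 = 8.197 kN.

T_A = 6.024 kN, T_B = 8.197 kN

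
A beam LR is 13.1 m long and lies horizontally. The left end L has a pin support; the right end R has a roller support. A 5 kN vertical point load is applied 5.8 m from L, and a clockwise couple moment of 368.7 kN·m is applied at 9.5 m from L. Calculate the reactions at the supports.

ΣM about L: R_y·13.1 − 5·5.8 − 368.7 = 0 → R_y = 397.7/13.1 = 30.3588 ≈ 30.36 kN.
ΣF_y = 0: L_y + 30.3588 − 5 = 0 → L_y = -25.36 kN.
ΣF_x = 0: no horizontal applied forces, so L_x = 0.

L_x = 0, L_y = -25.36 kN, R_y = 30.36 kN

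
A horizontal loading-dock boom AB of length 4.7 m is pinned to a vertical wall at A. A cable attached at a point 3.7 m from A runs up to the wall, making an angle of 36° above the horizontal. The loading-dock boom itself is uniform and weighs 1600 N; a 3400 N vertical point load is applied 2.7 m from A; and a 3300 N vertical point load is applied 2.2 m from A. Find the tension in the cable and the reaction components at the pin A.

T = 9288 N, A_x = 7514 N, A_y = 2841 N

ΣM about A: T·sin36°·3.7 − 1600·2.35 − 3400·2.7 − 3300·2.2 = 0 → T = 20200/(3.7·0.587785) = 9288.19 ≈ 9288 N.
ΣF_x = 0: A_x − T·cos36° = 0 → A_x = 9288.19 × 0.809017 = 7514 N.
ΣF_y = 0: A_y + T·sin36° − 1600 − 3400 − 3300 = 0 → A_y = 8300 − 9288.19 × 0.587785 = 2841 N.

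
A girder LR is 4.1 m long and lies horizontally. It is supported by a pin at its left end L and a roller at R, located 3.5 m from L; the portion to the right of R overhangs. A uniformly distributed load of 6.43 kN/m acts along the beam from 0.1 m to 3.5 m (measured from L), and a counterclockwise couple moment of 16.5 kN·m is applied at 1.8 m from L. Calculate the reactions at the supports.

Resultant of the distributed load: 6.43 × 3.4 = 21.862 kN at 1.8 m from L.
ΣM about L: R_y·3.5 − (6.43·3.4)·1.8 + 16.5 = 0 → R_y = 22.8516/3.5 = 6.52903 ≈ 6.529 kN.
ΣF_y = 0: L_y + 6.52903 − 6.43·3.4 = 0 → L_y = 15.33 kN.
ΣF_x = 0: no horizontal applied forces, so L_x = 0.

L_x = 0, L_y = 15.33 kN, R_y = 6.529 kN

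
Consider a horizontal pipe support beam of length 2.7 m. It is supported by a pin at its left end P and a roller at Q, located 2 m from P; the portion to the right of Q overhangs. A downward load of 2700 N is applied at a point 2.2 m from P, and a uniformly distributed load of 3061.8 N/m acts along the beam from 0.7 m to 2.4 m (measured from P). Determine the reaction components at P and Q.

P_x = 0, P_y = 901.1 N, Q_y = 7004 N

Resultant of the distributed load: 3061.8 × 1.7 = 5205.06 N at 1.55 m from P.
Taking moments about P: Q_y·2 − 2700·2.2 − (3061.8·1.7)·1.55 = 0 → Q_y = 14007.843/2 = 7003.92 ≈ 7004 N.
ΣF_y = 0: P_y + 7003.92 − 2700 − 3061.8·1.7 = 0 → P_y = 901.1 N.
ΣF_x = 0: no horizontal applied forces, so P_x = 0.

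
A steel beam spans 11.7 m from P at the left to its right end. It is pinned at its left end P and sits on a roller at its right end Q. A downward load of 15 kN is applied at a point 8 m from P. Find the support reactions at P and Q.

P_x = 0, P_y = 4.744 kN, Q_y = 10.26 kN

ΣM about P: Q_y·11.7 − 15·8 = 0 → Q_y = 120/11.7 = 10.2564 ≈ 10.26 kN.
ΣF_y = 0: P_y + 10.2564 − 15 = 0 → P_y = 4.744 kN.
ΣF_x = 0: no horizontal applied forces, so P_x = 0.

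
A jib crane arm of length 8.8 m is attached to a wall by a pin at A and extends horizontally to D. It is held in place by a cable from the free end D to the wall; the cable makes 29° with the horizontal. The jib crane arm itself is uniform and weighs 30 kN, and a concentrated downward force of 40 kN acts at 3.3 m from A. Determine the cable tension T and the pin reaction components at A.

ΣM about A: T·sin29°·8.8 − 30·4.4 − 40·3.3 = 0 → T = 264/(8.8·0.48481) = 61.8799 ≈ 61.88 kN.
ΣF_x = 0: A_x − T·cos29° = 0 → A_x = 61.8799 × 0.87462 = 54.12 kN.
ΣF_y = 0: A_y + T·sin29° − 30 − 40 = 0 → A_y = 70 − 61.8799 × 0.48481 = 40.00 kN.

T = 61.88 kN, A_x = 54.12 kN, A_y = 40.00 kN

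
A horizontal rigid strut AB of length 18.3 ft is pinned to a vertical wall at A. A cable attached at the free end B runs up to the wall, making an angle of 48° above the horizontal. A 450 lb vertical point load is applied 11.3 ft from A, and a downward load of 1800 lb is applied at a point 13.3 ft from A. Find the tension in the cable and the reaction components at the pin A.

T = 2134 lb, A_x = 1428 lb, A_y = 663.9 lb

ΣM about A: T·sin48°·18.3 − 450·11.3 − 1800·13.3 = 0 → T = 29025/(18.3·0.743145) = 2134.26 ≈ 2134 lb.
ΣF_x = 0: A_x − T·cos48° = 0 → A_x = 2134.26 × 0.669131 = 1428 lb.
ΣF_y = 0: A_y + T·sin48° − 450 − 1800 = 0 → A_y = 2250 − 2134.26 × 0.743145 = 663.9 lb.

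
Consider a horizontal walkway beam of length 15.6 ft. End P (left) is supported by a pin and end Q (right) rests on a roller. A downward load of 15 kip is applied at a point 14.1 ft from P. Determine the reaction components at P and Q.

Moments about P: Q_y·15.6 − 15·14.1 = 0 → Q_y = 211.5/15.6 = 13.5577 ≈ 13.56 kip.
ΣF_y = 0: P_y + 13.5577 − 15 = 0 → P_y = 1.442 kip.
ΣF_x = 0: no horizontal applied forces, so P_x = 0.

P_x = 0, P_y = 1.442 kip, Q_y = 13.56 kip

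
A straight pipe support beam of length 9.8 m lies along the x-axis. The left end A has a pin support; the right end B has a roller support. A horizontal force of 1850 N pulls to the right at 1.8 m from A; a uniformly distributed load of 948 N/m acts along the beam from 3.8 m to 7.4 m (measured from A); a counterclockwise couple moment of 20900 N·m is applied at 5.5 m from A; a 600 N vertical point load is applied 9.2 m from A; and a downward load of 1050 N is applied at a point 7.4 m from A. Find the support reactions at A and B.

Resultant of the distributed load: 948 × 3.6 = 3412.8 N at 5.6 m from A.
Moments about A: B_y·9.8 − (948·3.6)·5.6 + 20900 − 600·9.2 − 1050·7.4 = 0 → B_y = 11501.68/9.8 = 1173.64 ≈ 1174 N.
ΣF_y = 0: A_y + 1173.64 − 948·3.6 − 600 − 1050 = 0 → A_y = 3889 N.
ΣF_x = 0: A_x + 1850 = 0 → A_x = -1850 N.

A_x = -1850 N, A_y = 3889 N, B_y = 1174 N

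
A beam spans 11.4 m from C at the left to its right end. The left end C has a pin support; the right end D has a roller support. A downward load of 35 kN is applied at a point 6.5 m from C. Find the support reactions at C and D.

Moments about C: D_y·11.4 − 35·6.5 = 0 → D_y = 227.5/11.4 = 19.9561 ≈ 19.96 kN.
ΣF_y = 0: C_y + 19.9561 − 35 = 0 → C_y = 15.04 kN.
ΣF_x = 0: no horizontal applied forces, so C_x = 0.

C_x = 0, C_y = 15.04 kN, D_y = 19.96 kN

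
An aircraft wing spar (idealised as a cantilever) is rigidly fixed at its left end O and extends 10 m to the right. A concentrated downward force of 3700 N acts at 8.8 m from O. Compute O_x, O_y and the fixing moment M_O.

ΣF_x = 0: O_x = 0.
ΣF_y = 0: O_y − 3700 = 0 → O_y = 3700 N.
ΣM about O: M_O − 3700·8.8 = 0 → M_O = 32560 N·m.

O_x = 0, O_y = 3700 N, M_O = 32560 N·m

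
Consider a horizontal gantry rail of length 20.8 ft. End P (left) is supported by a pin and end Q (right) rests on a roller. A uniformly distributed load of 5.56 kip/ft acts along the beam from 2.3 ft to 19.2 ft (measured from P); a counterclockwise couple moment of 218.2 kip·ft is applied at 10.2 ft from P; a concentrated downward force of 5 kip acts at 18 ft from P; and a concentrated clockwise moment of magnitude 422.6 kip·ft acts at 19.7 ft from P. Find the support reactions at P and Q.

P_x = 0, P_y = 36.25 kip, Q_y = 62.72 kip

Resultant of the distributed load: 5.56 × 16.9 = 93.964 kip at 10.75 ft from P.
Moments about P: Q_y·20.8 − (5.56·16.9)·10.75 + 218.2 − 5·18 − 422.6 = 0 → Q_y = 1304.513/20.8 = 62.717 ≈ 62.72 kip.
ΣF_y = 0: P_y + 62.717 − 5.56·16.9 − 5 = 0 → P_y = 36.25 kip.
ΣF_x = 0: no horizontal applied forces, so P_x = 0.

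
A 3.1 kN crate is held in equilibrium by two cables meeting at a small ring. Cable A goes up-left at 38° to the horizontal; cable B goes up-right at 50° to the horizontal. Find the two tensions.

T_A = 1.994 kN, T_B = 2.444 kN

ΣF_x = 0: −T_A·cos38° + T_B·cos50° = 0 → T_B = 1.22593·T_A.
ΣF_y = 0: T_A·sin38° + T_B·sin50° = 3.1.
Substitute: T_A·(0.615661 + 1.22593·0.766044) = 3.1 → T_A = 1.99385 ≈ 1.994 kN.
Then T_B = 1.22593 × 1.99385 = 2.444 kN.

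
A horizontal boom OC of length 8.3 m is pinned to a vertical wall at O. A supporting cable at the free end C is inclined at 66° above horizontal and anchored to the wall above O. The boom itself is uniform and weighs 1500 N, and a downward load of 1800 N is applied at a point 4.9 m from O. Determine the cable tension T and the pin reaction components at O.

T = 1984 N, O_x = 807.0 N, O_y = 1487 N

ΣM about O: T·sin66°·8.3 − 1500·4.15 − 1800·4.9 = 0 → T = 15045/(8.3·0.913545) = 1984.19 ≈ 1984 N.
ΣF_x = 0: O_x − T·cos66° = 0 → O_x = 1984.19 × 0.406737 = 807.0 N.
ΣF_y = 0: O_y + T·sin66° − 1500 − 1800 = 0 → O_y = 3300 − 1984.19 × 0.913545 = 1487 N.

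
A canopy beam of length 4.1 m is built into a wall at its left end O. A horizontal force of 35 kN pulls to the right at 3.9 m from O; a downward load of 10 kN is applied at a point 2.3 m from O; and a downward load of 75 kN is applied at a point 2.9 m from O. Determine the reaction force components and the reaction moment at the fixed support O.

ΣF_x = 0: O_x + 35 = 0 → O_x = -35.00 kN.
ΣF_y = 0: O_y − 10 − 75 = 0 → O_y = 85.00 kN.
ΣM about O: M_O − 10·2.3 − 75·2.9 = 0 → M_O = 240.5 kN·m.

O_x = -35.00 kN, O_y = 85.00 kN, M_O = 240.5 kN·m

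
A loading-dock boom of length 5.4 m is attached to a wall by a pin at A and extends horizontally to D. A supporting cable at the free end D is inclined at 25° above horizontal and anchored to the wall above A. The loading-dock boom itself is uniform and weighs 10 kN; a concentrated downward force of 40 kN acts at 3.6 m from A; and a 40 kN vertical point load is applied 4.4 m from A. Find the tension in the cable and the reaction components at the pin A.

ΣM about A: T·sin25°·5.4 − 10·2.7 − 40·3.6 − 40·4.4 = 0 → T = 347/(5.4·0.422618) = 152.05 ≈ 152.1 kN.
ΣF_x = 0: A_x − T·cos25° = 0 → A_x = 152.05 × 0.906308 = 137.8 kN.
ΣF_y = 0: A_y + T·sin25° − 10 − 40 − 40 = 0 → A_y = 90 − 152.05 × 0.422618 = 25.74 kN.

T = 152.1 kN, A_x = 137.8 kN, A_y = 25.74 kN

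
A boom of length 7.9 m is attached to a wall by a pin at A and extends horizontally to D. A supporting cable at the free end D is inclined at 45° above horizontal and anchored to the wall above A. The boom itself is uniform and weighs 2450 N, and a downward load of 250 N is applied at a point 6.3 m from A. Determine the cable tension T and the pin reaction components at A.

ΣM about A: T·sin45°·7.9 − 2450·3.95 − 250·6.3 = 0 → T = 11252.5/(7.9·0.707107) = 2014.36 ≈ 2014 N.
ΣF_x = 0: A_x − T·cos45° = 0 → A_x = 2014.36 × 0.707107 = 1424 N.
ΣF_y = 0: A_y + T·sin45° − 2450 − 250 = 0 → A_y = 2700 − 2014.36 × 0.707107 = 1276 N.

T = 2014 N, A_x = 1424 N, A_y = 1276 N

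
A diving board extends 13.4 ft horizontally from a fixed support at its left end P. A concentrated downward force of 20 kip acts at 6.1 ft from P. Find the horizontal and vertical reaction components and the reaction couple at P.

P_x = 0, P_y = 20.00 kip, M_P = 122.0 kip·ft

ΣF_x = 0: P_x = 0.
ΣF_y = 0: P_y − 20 = 0 → P_y = 20.00 kip.
ΣM about P: M_P − 20·6.1 = 0 → M_P = 122.0 kip·ft.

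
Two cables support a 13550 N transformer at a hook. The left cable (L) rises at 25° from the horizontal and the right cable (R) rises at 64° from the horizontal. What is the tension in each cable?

ΣF_x = 0: −T_L·cos25° + T_R·cos64° = 0 → T_R = 2.06744·T_L.
ΣF_y = 0: T_L·sin25° + T_R·sin64° = 13550.
Substitute: T_L·(0.422618 + 2.06744·0.898794) = 13550 → T_L = 5940.84 ≈ 5941 N.
Then T_R = 2.06744 × 5940.84 = 12280 N.

T_L = 5941 N, T_R = 12280 N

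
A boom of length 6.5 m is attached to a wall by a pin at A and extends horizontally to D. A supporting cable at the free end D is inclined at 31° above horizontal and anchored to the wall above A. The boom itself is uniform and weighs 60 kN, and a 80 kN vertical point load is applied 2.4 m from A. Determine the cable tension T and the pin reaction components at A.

T = 115.6 kN, A_x = 99.09 kN, A_y = 80.46 kN

ΣM about A: T·sin31°·6.5 − 60·3.25 − 80·2.4 = 0 → T = 387/(6.5·0.515038) = 115.6 kN.
ΣF_x = 0: A_x − T·cos31° = 0 → A_x = 115.6 × 0.857167 = 99.09 kN.
ΣF_y = 0: A_y + T·sin31° − 60 − 80 = 0 → A_y = 140 − 115.6 × 0.515038 = 80.46 kN.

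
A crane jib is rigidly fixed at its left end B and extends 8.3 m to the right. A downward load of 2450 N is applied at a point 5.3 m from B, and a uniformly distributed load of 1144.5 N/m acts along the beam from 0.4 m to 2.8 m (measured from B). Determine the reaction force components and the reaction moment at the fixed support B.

B_x = 0, B_y = 5197 N, M_B = 17380 N·m

Resultant of the distributed load: 1144.5 × 2.4 = 2746.8 N at 1.6 m from B.
ΣF_x = 0: B_x = 0.
ΣF_y = 0: B_y − 2450 − 1144.5·2.4 = 0 → B_y = 5197 N.
ΣM about B: M_B − 2450·5.3 − (1144.5·2.4)·1.6 = 0 → M_B = 17380 N·m.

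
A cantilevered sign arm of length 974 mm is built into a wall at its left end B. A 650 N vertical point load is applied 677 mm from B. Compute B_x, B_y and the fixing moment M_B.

ΣF_x = 0: B_x = 0.
ΣF_y = 0: B_y − 650 = 0 → B_y = 650.0 N.
ΣM about B: M_B − 650·677 = 0 → M_B = 440000 N·mm.

B_x = 0, B_y = 650.0 N, M_B = 440000 N·mm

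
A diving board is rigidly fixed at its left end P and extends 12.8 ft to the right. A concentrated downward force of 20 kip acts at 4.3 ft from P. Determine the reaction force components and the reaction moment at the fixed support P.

ΣF_x = 0: P_x = 0.
ΣF_y = 0: P_y − 20 = 0 → P_y = 20.00 kip.
ΣM about P: M_P − 20·4.3 = 0 → M_P = 86.00 kip·ft.

P_x = 0, P_y = 20.00 kip, M_P = 86.00 kip·ft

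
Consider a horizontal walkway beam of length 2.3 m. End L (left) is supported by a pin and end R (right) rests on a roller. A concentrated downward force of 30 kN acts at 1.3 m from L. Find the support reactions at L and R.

Moments about L: R_y·2.3 − 30·1.3 = 0 → R_y = 39/2.3 = 16.9565 ≈ 16.96 kN.
ΣF_y = 0: L_y + 16.9565 − 30 = 0 → L_y = 13.04 kN.
ΣF_x = 0: no horizontal applied forces, so L_x = 0.

L_x = 0, L_y = 13.04 kN, R_y = 16.96 kN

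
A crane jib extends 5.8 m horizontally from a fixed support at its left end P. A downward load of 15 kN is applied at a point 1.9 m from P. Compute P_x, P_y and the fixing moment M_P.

ΣF_x = 0: P_x = 0.
ΣF_y = 0: P_y − 15 = 0 → P_y = 15.00 kN.
ΣM about P: M_P − 15·1.9 = 0 → M_P = 28.50 kN·m.

P_x = 0, P_y = 15.00 kN, M_P = 28.50 kN·m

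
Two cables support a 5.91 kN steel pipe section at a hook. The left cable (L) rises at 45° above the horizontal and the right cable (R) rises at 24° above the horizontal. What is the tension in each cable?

ΣF_x = 0: −T_L·cos45° + T_R·cos24° = 0 → T_R = 0.774025·T_L.
ΣF_y = 0: T_L·sin45° + T_R·sin24° = 5.91.
Substitute: T_L·(0.707107 + 0.774025·0.406737) = 5.91 → T_L = 5.78317 ≈ 5.783 kN.
Then T_R = 0.774025 × 5.78317 = 4.476 kN.

T_L = 5.783 kN, T_R = 4.476 kN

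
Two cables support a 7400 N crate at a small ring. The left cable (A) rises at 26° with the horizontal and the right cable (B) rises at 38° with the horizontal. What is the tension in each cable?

ΣF_x = 0: −T_A·cos26° + T_B·cos38° = 0 → T_B = 1.14059·T_A.
ΣF_y = 0: T_A·sin26° + T_B·sin38° = 7400.
Substitute: T_A·(0.438371 + 1.14059·0.615661) = 7400 → T_A = 6487.88 ≈ 6488 N.
Then T_B = 1.14059 × 6487.88 = 7400 N.

T_A = 6488 N, T_B = 7400 N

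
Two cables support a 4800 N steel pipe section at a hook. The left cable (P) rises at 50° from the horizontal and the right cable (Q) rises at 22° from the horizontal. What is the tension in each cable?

T_P = 4680 N, T_Q = 3244 N

ΣF_x = 0: −T_P·cos50° + T_Q·cos22° = 0 → T_Q = 0.693269·T_P.
ΣF_y = 0: T_P·sin50° + T_Q·sin22° = 4800.
Substitute: T_P·(0.766044 + 0.693269·0.374607) = 4800 → T_P = 4679.51 ≈ 4680 N.
Then T_Q = 0.693269 × 4679.51 = 3244 N.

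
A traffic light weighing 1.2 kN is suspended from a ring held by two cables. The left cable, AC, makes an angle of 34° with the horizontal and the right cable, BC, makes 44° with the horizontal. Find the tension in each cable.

T_AC = 0.8825 kN, T_BC = 1.017 kN

ΣF_x = 0: −T_AC·cos34° + T_BC·cos44° = 0 → T_BC = 1.1525·T_AC.
ΣF_y = 0: T_AC·sin34° + T_BC·sin44° = 1.2.
Substitute: T_AC·(0.559193 + 1.1525·0.694658) = 1.2 → T_AC = 0.882492 ≈ 0.8825 kN.
Then T_BC = 1.1525 × 0.882492 = 1.017 kN.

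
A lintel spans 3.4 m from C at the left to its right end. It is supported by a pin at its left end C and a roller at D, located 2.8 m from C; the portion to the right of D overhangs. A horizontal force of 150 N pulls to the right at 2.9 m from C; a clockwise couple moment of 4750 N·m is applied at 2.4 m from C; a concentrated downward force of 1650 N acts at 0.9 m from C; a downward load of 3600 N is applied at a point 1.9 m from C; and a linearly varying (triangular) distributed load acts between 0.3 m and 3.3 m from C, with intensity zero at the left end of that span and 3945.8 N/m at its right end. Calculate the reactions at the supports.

C_x = -150.0 N, C_y = 1637 N, D_y = 9531 N

Resultant of the triangular load: ½ × 3945.8 × 3 = 5918.7 N, acting at 2.3 m from C (one-third of the span from the peak).
Moments about C: D_y·2.8 − 4750 − 1650·0.9 − 3600·1.9 − (½·3945.8·3)·2.3 = 0 → D_y = 26688.01/2.8 = 9531.43 ≈ 9531 N.
ΣF_y = 0: C_y + 9531.43 − 1650 − 3600 − ½·3945.8·3 = 0 → C_y = 1637 N.
ΣF_x = 0: C_x + 150 = 0 → C_x = -150.0 N.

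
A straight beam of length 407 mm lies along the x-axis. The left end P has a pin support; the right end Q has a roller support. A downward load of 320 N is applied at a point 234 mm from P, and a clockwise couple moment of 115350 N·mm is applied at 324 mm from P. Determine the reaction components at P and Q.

Taking moments about P: Q_y·407 − 320·234 − 115350 = 0 → Q_y = 190230/407 = 467.396 ≈ 467.4 N.
ΣF_y = 0: P_y + 467.396 − 320 = 0 → P_y = -147.4 N.
ΣF_x = 0: no horizontal applied forces, so P_x = 0.

P_x = 0, P_y = -147.4 N, Q_y = 467.4 N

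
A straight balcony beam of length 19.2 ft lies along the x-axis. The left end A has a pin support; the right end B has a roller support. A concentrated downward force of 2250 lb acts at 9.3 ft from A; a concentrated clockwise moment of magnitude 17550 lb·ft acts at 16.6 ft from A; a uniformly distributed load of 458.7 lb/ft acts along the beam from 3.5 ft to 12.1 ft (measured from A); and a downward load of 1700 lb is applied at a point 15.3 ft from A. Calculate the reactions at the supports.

Resultant of the distributed load: 458.7 × 8.6 = 3944.82 lb at 7.8 ft from A.
Moments about A: B_y·19.2 − 2250·9.3 − 17550 − (458.7·8.6)·7.8 − 1700·15.3 = 0 → B_y = 95254.596/19.2 = 4961.18 ≈ 4961 lb.
ΣF_y = 0: A_y + 4961.18 − 2250 − 458.7·8.6 − 1700 = 0 → A_y = 2934 lb.
ΣF_x = 0: no horizontal applied forces, so A_x = 0.

A_x = 0, A_y = 2934 lb, B_y = 4961 lb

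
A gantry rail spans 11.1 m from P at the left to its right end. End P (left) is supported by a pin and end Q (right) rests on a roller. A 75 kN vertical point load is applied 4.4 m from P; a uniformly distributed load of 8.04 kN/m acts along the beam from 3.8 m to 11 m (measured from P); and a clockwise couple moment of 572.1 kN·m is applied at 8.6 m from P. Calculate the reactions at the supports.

P_x = 0, P_y = 13.03 kN, Q_y = 119.9 kN

Resultant of the distributed load: 8.04 × 7.2 = 57.888 kN at 7.4 m from P.
Moments about P: Q_y·11.1 − 75·4.4 − (8.04·7.2)·7.4 − 572.1 = 0 → Q_y = 1330.4712/11.1 = 119.862 ≈ 119.9 kN.
ΣF_y = 0: P_y + 119.862 − 75 − 8.04·7.2 = 0 → P_y = 13.03 kN.
ΣF_x = 0: no horizontal applied forces, so P_x = 0.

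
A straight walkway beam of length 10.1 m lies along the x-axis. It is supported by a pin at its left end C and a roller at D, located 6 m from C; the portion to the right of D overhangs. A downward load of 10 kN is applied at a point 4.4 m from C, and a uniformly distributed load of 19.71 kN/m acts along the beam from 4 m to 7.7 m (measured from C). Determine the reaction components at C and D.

Resultant of the distributed load: 19.71 × 3.7 = 72.927 kN at 5.85 m from C.
ΣM about C: D_y·6 − 10·4.4 − (19.71·3.7)·5.85 = 0 → D_y = 470.62295/6 = 78.4372 ≈ 78.44 kN.
ΣF_y = 0: C_y + 78.4372 − 10 − 19.71·3.7 = 0 → C_y = 4.490 kN.
ΣF_x = 0: no horizontal applied forces, so C_x = 0.

C_x = 0, C_y = 4.490 kN, D_y = 78.44 kN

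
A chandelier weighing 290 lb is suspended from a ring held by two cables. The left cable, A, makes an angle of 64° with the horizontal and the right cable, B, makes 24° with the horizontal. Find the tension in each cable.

ΣF_x = 0: −T_A·cos64° + T_B·cos24° = 0 → T_B = 0.479857·T_A.
ΣF_y = 0: T_A·sin64° + T_B·sin24° = 290.
Substitute: T_A·(0.898794 + 0.479857·0.406737) = 290 → T_A = 265.09 ≈ 265.1 lb.
Then T_B = 0.479857 × 265.09 = 127.2 lb.

T_A = 265.1 lb, T_B = 127.2 lb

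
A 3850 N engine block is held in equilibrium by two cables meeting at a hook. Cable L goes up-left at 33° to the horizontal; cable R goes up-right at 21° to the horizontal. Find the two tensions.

T_L = 4443 N, T_R = 3991 N

ΣF_x = 0: −T_L·cos33° + T_R·cos21° = 0 → T_R = 0.898338·T_L.
ΣF_y = 0: T_L·sin33° + T_R·sin21° = 3850.
Substitute: T_L·(0.544639 + 0.898338·0.358368) = 3850 → T_L = 4442.78 ≈ 4443 N.
Then T_R = 0.898338 × 4442.78 = 3991 N.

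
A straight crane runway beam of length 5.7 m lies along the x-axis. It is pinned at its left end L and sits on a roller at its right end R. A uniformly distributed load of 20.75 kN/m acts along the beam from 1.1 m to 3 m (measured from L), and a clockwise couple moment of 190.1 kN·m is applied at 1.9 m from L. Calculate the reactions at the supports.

L_x = 0, L_y = -8.105 kN, R_y = 47.53 kN

Resultant of the distributed load: 20.75 × 1.9 = 39.425 kN at 2.05 m from L.
Taking moments about L: R_y·5.7 − (20.75·1.9)·2.05 − 190.1 = 0 → R_y = 270.92125/5.7 = 47.53 kN.
ΣF_y = 0: L_y + 47.53 − 20.75·1.9 = 0 → L_y = -8.105 kN.
ΣF_x = 0: no horizontal applied forces, so L_x = 0.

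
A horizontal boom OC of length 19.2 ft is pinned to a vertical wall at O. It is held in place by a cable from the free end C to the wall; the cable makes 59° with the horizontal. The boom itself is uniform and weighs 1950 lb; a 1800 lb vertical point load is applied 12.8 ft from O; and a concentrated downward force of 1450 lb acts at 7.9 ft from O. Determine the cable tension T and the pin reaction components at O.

ΣM about O: T·sin59°·19.2 − 1950·9.6 − 1800·12.8 − 1450·7.9 = 0 → T = 53215/(19.2·0.857167) = 3233.46 ≈ 3233 lb.
ΣF_x = 0: O_x − T·cos59° = 0 → O_x = 3233.46 × 0.515038 = 1665 lb.
ΣF_y = 0: O_y + T·sin59° − 1950 − 1800 − 1450 = 0 → O_y = 5200 − 3233.46 × 0.857167 = 2428 lb.

T = 3233 lb, O_x = 1665 lb, O_y = 2428 lb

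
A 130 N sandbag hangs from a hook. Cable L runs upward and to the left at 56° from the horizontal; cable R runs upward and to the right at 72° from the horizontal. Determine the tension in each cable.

ΣF_x = 0: −T_L·cos56° + T_R·cos72° = 0 → T_R = 1.80959·T_L.
ΣF_y = 0: T_L·sin56° + T_R·sin72° = 130.
Substitute: T_L·(0.829038 + 1.80959·0.951057) = 130 → T_L = 50.9792 ≈ 50.98 N.
Then T_R = 1.80959 × 50.9792 = 92.25 N.

T_L = 50.98 N, T_R = 92.25 N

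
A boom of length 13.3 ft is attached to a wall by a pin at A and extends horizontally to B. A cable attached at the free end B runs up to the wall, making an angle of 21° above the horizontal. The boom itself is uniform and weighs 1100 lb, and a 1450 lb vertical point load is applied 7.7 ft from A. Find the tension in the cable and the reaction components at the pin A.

T = 3877 lb, A_x = 3620 lb, A_y = 1161 lb

ΣM about A: T·sin21°·13.3 − 1100·6.65 − 1450·7.7 = 0 → T = 18480/(13.3·0.358368) = 3877.23 ≈ 3877 lb.
ΣF_x = 0: A_x − T·cos21° = 0 → A_x = 3877.23 × 0.93358 = 3620 lb.
ΣF_y = 0: A_y + T·sin21° − 1100 − 1450 = 0 → A_y = 2550 − 3877.23 × 0.358368 = 1161 lb.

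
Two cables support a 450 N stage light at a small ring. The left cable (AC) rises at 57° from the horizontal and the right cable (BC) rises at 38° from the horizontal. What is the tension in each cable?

ΣF_x = 0: −T_AC·cos57° + T_BC·cos38° = 0 → T_BC = 0.691157·T_AC.
ΣF_y = 0: T_AC·sin57° + T_BC·sin38° = 450.
Substitute: T_AC·(0.838671 + 0.691157·0.615661) = 450 → T_AC = 355.959 ≈ 356.0 N.
Then T_BC = 0.691157 × 355.959 = 246.0 N.

T_AC = 356.0 N, T_BC = 246.0 N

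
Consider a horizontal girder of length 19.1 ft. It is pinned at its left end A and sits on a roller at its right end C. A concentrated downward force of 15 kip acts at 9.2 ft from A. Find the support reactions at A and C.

ΣM about A: C_y·19.1 − 15·9.2 = 0 → C_y = 138/19.1 = 7.22513 ≈ 7.225 kip.
ΣF_y = 0: A_y + 7.22513 − 15 = 0 → A_y = 7.775 kip.
ΣF_x = 0: no horizontal applied forces, so A_x = 0.

A_x = 0, A_y = 7.775 kip, C_y = 7.225 kip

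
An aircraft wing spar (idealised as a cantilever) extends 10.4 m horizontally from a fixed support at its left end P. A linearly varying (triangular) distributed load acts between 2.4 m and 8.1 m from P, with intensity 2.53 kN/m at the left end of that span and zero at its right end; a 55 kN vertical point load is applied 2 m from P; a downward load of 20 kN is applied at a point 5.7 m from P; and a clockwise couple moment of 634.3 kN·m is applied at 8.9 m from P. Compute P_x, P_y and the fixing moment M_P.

Resultant of the triangular load: ½ × 2.53 × 5.7 = 7.2105 kN, acting at 4.3 m from P (one-third of the span from the peak).
ΣF_x = 0: P_x = 0.
ΣF_y = 0: P_y − ½·2.53·5.7 − 55 − 20 = 0 → P_y = 82.21 kN.
ΣM about P: M_P − (½·2.53·5.7)·4.3 − 55·2 − 20·5.7 − 634.3 = 0 → M_P = 889.3 kN·m.

P_x = 0, P_y = 82.21 kN, M_P = 889.3 kN·m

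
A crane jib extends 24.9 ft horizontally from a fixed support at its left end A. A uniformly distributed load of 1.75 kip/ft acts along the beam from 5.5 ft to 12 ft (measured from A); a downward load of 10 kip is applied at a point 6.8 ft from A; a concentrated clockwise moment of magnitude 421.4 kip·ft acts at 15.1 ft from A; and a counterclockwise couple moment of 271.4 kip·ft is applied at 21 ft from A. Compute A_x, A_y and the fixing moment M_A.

Resultant of the distributed load: 1.75 × 6.5 = 11.375 kip at 8.75 ft from A.
ΣF_x = 0: A_x = 0.
ΣF_y = 0: A_y − 1.75·6.5 − 10 = 0 → A_y = 21.38 kip.
ΣM about A: M_A − (1.75·6.5)·8.75 − 10·6.8 − 421.4 + 271.4 = 0 → M_A = 317.5 kip·ft.

A_x = 0, A_y = 21.38 kip, M_A = 317.5 kip·ft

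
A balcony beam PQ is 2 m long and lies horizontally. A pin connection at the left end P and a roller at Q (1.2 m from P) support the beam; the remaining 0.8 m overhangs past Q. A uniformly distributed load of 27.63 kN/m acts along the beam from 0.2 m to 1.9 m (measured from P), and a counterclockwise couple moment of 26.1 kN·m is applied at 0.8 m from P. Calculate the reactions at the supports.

P_x = 0, P_y = 27.62 kN, Q_y = 19.35 kN

Resultant of the distributed load: 27.63 × 1.7 = 46.971 kN at 1.05 m from P.
Moments about P: Q_y·1.2 − (27.63·1.7)·1.05 + 26.1 = 0 → Q_y = 23.21955/1.2 = 19.3496 ≈ 19.35 kN.
ΣF_y = 0: P_y + 19.3496 − 27.63·1.7 = 0 → P_y = 27.62 kN.
ΣF_x = 0: no horizontal applied forces, so P_x = 0.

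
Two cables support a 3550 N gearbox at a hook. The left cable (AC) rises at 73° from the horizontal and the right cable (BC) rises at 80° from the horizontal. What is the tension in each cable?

T_AC = 1358 N, T_BC = 2286 N

ΣF_x = 0: −T_AC·cos73° + T_BC·cos80° = 0 → T_BC = 1.6837·T_AC.
ΣF_y = 0: T_AC·sin73° + T_BC·sin80° = 3550.
Substitute: T_AC·(0.956305 + 1.6837·0.984808) = 3550 → T_AC = 1357.85 ≈ 1358 N.
Then T_BC = 1.6837 × 1357.85 = 2286 N.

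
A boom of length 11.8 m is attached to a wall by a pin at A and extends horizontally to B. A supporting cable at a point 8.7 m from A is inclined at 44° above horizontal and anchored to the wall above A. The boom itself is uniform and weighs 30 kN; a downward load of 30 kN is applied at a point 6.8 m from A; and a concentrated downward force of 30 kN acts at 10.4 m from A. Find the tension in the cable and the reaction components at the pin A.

ΣM about A: T·sin44°·8.7 − 30·5.9 − 30·6.8 − 30·10.4 = 0 → T = 693/(8.7·0.694658) = 114.668 ≈ 114.7 kN.
ΣF_x = 0: A_x − T·cos44° = 0 → A_x = 114.668 × 0.71934 = 82.49 kN.
ΣF_y = 0: A_y + T·sin44° − 30 − 30 − 30 = 0 → A_y = 90 − 114.668 × 0.694658 = 10.34 kN.

T = 114.7 kN, A_x = 82.49 kN, A_y = 10.34 kN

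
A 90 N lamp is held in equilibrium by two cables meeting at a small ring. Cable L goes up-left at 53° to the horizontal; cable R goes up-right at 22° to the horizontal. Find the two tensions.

T_L = 86.39 N, T_R = 56.07 N

ΣF_x = 0: −T_L·cos53° + T_R·cos22° = 0 → T_R = 0.649078·T_L.
ΣF_y = 0: T_L·sin53° + T_R·sin22° = 90.
Substitute: T_L·(0.798636 + 0.649078·0.374607) = 90 → T_L = 86.3902 ≈ 86.39 N.
Then T_R = 0.649078 × 86.3902 = 56.07 N.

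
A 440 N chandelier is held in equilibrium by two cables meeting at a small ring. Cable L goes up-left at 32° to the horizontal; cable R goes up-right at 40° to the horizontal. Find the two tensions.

ΣF_x = 0: −T_L·cos32° + T_R·cos40° = 0 → T_R = 1.10705·T_L.
ΣF_y = 0: T_L·sin32° + T_R·sin40° = 440.
Substitute: T_L·(0.529919 + 1.10705·0.642788) = 440 → T_L = 354.405 ≈ 354.4 N.
Then T_R = 1.10705 × 354.405 = 392.3 N.

T_L = 354.4 N, T_R = 392.3 N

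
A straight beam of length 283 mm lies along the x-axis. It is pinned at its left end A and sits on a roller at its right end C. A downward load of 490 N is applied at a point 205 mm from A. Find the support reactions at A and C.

A_x = 0, A_y = 135.1 N, C_y = 354.9 N

Moments about A: C_y·283 − 490·205 = 0 → C_y = 100450/283 = 354.947 ≈ 354.9 N.
ΣF_y = 0: A_y + 354.947 − 490 = 0 → A_y = 135.1 N.
ΣF_x = 0: no horizontal applied forces, so A_x = 0.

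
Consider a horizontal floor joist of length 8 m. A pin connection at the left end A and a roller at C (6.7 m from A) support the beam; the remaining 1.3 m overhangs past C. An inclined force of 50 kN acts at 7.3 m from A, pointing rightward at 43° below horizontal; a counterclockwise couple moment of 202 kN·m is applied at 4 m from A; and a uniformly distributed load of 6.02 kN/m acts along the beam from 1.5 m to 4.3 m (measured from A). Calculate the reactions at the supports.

A_x = -36.57 kN, A_y = 36.66 kN, C_y = 14.30 kN

Resultant of the distributed load: 6.02 × 2.8 = 16.856 kN at 2.9 m from A.
Moments about A: C_y·6.7 − 50·sin43°·7.3 + 202 − (6.02·2.8)·2.9 = 0 → C_y = 95.8118/6.7 = 14.3003 ≈ 14.30 kN.
ΣF_y = 0: A_y + 14.3003 − 50·sin43° − 6.02·2.8 = 0 → A_y = 36.66 kN.
ΣF_x = 0: A_x + 50·cos43° = 0 → A_x = -36.57 kN.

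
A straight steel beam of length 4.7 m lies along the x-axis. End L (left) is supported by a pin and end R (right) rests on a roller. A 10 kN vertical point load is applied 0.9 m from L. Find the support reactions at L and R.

Moments about L: R_y·4.7 − 10·0.9 = 0 → R_y = 9/4.7 = 1.91489 ≈ 1.915 kN.
ΣF_y = 0: L_y + 1.91489 − 10 = 0 → L_y = 8.085 kN.
ΣF_x = 0: no horizontal applied forces, so L_x = 0.

L_x = 0, L_y = 8.085 kN, R_y = 1.915 kN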